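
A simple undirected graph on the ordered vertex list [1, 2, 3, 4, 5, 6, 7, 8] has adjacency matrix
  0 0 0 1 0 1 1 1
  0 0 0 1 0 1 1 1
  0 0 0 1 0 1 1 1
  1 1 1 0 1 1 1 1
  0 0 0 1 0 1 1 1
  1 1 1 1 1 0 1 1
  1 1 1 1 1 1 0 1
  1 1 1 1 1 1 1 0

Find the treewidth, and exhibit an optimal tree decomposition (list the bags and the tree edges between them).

The largest bag has 5 vertices, giving width 4; this decomposition certifies tw(G) ≤ 4. For the lower bound, the 5 vertices {1, 4, 6, 7, 8} are pairwise adjacent, and any tree decomposition puts a clique entirely inside one bag — forcing width ≥ 4. The upper and lower bounds meet at 4, so that is the treewidth.

Treewidth 4.
One such decomposition:
Bags: B1 = {1, 4, 6, 7, 8}  B2 = {3, 4, 6, 7, 8}  B3 = {4, 5, 6, 7, 8}  B4 = {2, 4, 6, 7, 8}
Tree: B1–B2, B1–B3, B3–B4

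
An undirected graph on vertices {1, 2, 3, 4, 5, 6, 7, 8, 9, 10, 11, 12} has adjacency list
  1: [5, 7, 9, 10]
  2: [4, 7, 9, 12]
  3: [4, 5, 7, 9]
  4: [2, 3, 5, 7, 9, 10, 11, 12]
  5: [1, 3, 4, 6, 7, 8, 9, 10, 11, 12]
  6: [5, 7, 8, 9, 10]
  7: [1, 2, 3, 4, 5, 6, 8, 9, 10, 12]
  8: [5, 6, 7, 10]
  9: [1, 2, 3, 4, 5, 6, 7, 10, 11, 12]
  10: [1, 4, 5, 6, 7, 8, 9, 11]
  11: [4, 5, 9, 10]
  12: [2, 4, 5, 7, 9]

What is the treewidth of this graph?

A width-4 tree decomposition is:
Bags: B1 = {4, 5, 7, 9, 10}  B2 = {5, 6, 7, 9, 10}  B3 = {3, 4, 5, 7, 9}  B4 = {4, 5, 7, 9, 12}  B5 = {5, 6, 7, 8, 10}  B6 = {4, 5, 9, 10, 11}  B7 = {2, 4, 7, 9, 12}  B8 = {1, 5, 7, 9, 10}
Tree: B1–B2, B1–B3, B3–B4, B2–B5, B1–B6, B4–B7, B1–B8
Every bag has size at most 5, so the width is 5 − 1 = 4 and tw(G) ≤ 4. Conversely, {2, 4, 7, 9, 12} is a clique of size 5, and the vertices of any clique must share a bag in every tree decomposition; so some bag has ≥ 5 vertices and tw(G) ≥ 4. Hence tw(G) = 4 exactly.

4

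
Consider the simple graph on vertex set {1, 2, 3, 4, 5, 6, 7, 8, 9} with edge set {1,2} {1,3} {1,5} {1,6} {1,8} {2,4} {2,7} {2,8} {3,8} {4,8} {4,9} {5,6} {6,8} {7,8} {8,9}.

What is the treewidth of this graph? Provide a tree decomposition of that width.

Treewidth 2.
One such decomposition:
Bags: B1 = {1, 6, 8}  B2 = {1, 2, 8}  B3 = {2, 7, 8}  B4 = {1, 3, 8}  B5 = {2, 4, 8}  B6 = {4, 8, 9}  B7 = {1, 5, 6}
Tree: B1–B2, B2–B3, B1–B4, B3–B5, B5–B6, B1–B7

Each bag holds 3 vertices, so the decomposition has width 2, which upper-bounds the treewidth. Conversely, {1, 2, 8} is a clique of size 3, and the vertices of any clique must share a bag in every tree decomposition; so some bag has ≥ 3 vertices and tw(G) ≥ 2. Hence tw(G) = 2 exactly.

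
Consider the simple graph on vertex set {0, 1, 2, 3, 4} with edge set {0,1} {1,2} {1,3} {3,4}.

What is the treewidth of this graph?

A width-1 tree decomposition is:
Bags: B1 = {0, 1}  B2 = {1, 3}  B3 = {1, 2}  B4 = {3, 4}
Tree: B1–B2, B1–B3, B2–B4
Every bag has size at most 2, so the width is 2 − 1 = 1 and tw(G) ≤ 1. Any graph with an edge has treewidth ≥ 1, and G has the edge 1–0. Therefore the treewidth is 1.

1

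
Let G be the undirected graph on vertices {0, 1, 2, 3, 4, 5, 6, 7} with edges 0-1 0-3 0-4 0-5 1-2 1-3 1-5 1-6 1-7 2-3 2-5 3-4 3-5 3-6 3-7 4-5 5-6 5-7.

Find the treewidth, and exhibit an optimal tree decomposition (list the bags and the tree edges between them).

Each bag holds 4 vertices, so the decomposition has width 3, which upper-bounds the treewidth. Conversely, {0, 1, 3, 5} is a clique of size 4, and the vertices of any clique must share a bag in every tree decomposition; so some bag has ≥ 4 vertices and tw(G) ≥ 3. The upper and lower bounds meet at 3, so that is the treewidth.

Treewidth 3.
One optimal decomposition is:
Bags: B1 = {0, 1, 3, 5}  B2 = {1, 3, 5, 6}  B3 = {1, 2, 3, 5}  B4 = {1, 3, 5, 7}  B5 = {0, 3, 4, 5}
Tree: B1–B2, B1–B3, B2–B4, B1–B5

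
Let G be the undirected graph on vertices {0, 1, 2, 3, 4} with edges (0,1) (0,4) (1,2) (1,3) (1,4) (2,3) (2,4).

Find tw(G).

A width-2 tree decomposition is:
Bags: B1 = {1, 2, 4}  B2 = {1, 2, 3}  B3 = {0, 1, 4}
Tree: B1–B2, B1–B3
Each bag holds 3 vertices, so the decomposition has width 2, which upper-bounds the treewidth. For the lower bound, the 3 vertices {0, 1, 4} are pairwise adjacent, and any tree decomposition puts a clique entirely inside one bag — forcing width ≥ 2. The upper and lower bounds meet at 2, so that is the treewidth.

2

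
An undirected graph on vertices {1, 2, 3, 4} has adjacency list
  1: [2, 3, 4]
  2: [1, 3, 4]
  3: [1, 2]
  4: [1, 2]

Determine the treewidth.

2

A width-2 tree decomposition is:
Bags: B1 = {1, 2, 3}  B2 = {1, 2, 4}
Tree: B1–B2
Each bag holds 3 vertices, so the decomposition has width 2, which upper-bounds the treewidth. For the lower bound, the 3 vertices {1, 2, 3} are pairwise adjacent, and any tree decomposition puts a clique entirely inside one bag — forcing width ≥ 2. Therefore the treewidth is 2.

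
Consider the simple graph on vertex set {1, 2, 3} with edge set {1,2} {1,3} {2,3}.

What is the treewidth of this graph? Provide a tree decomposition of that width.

A single bag containing all 3 vertices is trivially a valid decomposition of width 2. On the other hand G contains the 3-clique {1, 2, 3}. A clique must lie in a single bag of any decomposition, so no decomposition can have width below 2. Therefore the treewidth is 2.

Treewidth 2.
One such decomposition:
Bags: B1 = {1, 2, 3}
Tree: (single bag)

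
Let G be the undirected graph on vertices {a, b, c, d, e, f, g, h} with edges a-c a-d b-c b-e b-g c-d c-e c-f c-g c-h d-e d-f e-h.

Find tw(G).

A width-2 tree decomposition is:
Bags: B1 = {a, c, d}  B2 = {c, d, f}  B3 = {c, d, e}  B4 = {c, e, h}  B5 = {b, c, e}  B6 = {b, c, g}
Tree: B1–B2, B2–B3, B3–B4, B4–B5, B5–B6
Each bag holds 3 vertices, so the decomposition has width 2, which upper-bounds the treewidth. On the other hand G contains the 3-clique {c, d, e}. A clique must lie in a single bag of any decomposition, so no decomposition can have width below 2. Therefore the treewidth is 2.

2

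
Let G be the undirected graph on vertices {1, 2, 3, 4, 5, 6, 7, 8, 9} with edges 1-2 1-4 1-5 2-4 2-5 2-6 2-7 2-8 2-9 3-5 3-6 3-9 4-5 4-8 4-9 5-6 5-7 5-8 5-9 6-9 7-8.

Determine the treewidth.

A width-3 tree decomposition is:
Bags: B1 = {2, 4, 5, 9}  B2 = {2, 4, 5, 8}  B3 = {1, 2, 4, 5}  B4 = {2, 5, 7, 8}  B5 = {2, 5, 6, 9}  B6 = {3, 5, 6, 9}
Tree: B1–B2, B2–B3, B2–B4, B1–B5, B5–B6
Each bag holds 4 vertices, so the decomposition has width 3, which upper-bounds the treewidth. For the lower bound, the 4 vertices {2, 4, 5, 8} are pairwise adjacent, and any tree decomposition puts a clique entirely inside one bag — forcing width ≥ 3. Therefore the treewidth is 3.

3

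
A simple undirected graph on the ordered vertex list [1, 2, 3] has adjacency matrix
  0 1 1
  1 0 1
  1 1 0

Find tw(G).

A width-2 tree decomposition is:
Bags: B1 = {1, 2, 3}
Tree: (single bag)
With just one bag of size 3, the width is 3 − 1 = 2, so tw(G) ≤ 2. Conversely, {1, 2, 3} is a clique of size 3, and the vertices of any clique must share a bag in every tree decomposition; so some bag has ≥ 3 vertices and tw(G) ≥ 2. Combining the bounds, tw(G) = 2.

2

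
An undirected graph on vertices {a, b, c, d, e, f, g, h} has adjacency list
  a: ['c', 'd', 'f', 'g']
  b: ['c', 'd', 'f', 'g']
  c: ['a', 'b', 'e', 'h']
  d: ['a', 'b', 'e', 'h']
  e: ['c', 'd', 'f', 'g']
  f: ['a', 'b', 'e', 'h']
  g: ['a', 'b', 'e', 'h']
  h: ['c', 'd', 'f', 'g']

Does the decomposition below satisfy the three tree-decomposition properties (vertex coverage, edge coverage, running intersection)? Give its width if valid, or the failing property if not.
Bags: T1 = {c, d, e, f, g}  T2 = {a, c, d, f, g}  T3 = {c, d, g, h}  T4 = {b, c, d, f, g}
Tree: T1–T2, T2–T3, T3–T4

A tree decomposition must satisfy three properties: every vertex lies in some bag; for every edge, both endpoints lie together in some bag; and for every vertex, the bags containing it form a connected subtree. Here edge (f,h) lies in no bag, so the decomposition is invalid.

No — edge (f,h) lies in no bag.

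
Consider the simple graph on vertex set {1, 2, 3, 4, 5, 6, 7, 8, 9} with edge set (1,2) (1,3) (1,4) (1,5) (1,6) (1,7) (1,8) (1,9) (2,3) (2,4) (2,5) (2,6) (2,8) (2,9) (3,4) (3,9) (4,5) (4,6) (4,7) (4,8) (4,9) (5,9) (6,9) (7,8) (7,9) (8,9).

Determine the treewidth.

A width-4 tree decomposition is:
Bags: B1 = {1, 2, 4, 6, 9}  B2 = {1, 2, 4, 8, 9}  B3 = {1, 4, 7, 8, 9}  B4 = {1, 2, 3, 4, 9}  B5 = {1, 2, 4, 5, 9}
Tree: B1–B2, B2–B3, B2–B4, B2–B5
Each bag holds 5 vertices, so the decomposition has width 4, which upper-bounds the treewidth. On the other hand G contains the 5-clique {1, 2, 4, 8, 9}. A clique must lie in a single bag of any decomposition, so no decomposition can have width below 4. Hence tw(G) = 4 exactly.

4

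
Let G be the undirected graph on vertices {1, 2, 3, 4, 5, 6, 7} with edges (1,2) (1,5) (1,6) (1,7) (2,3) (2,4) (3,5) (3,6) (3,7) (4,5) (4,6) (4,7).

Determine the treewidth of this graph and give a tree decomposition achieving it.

Every bag has size at most 4, so the width is 4 − 1 = 3 and tw(G) ≤ 3. For the lower bound: the 4 vertex sets {4,5}, {1,7}, {3}, {2} are disjoint, each induces a connected subgraph, and every pair is joined by at least one edge of G. Contracting each set to a single vertex therefore yields K_{4} as a minor, and since treewidth is minor-monotone, tw(G) ≥ tw(K_{4}) = 3. Combining the bounds, tw(G) = 3.

Treewidth 3.
Bags: B1 = {1, 3, 4, 5}  B2 = {1, 3, 4, 7}  B3 = {1, 2, 3, 4}  B4 = {1, 3, 4, 6}
Tree: B1–B2, B2–B3, B3–B4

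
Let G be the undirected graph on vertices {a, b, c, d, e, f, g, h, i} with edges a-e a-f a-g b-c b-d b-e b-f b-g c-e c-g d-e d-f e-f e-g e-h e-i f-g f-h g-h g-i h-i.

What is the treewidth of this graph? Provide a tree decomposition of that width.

Treewidth 3.
One optimal decomposition is:
Bags: B1 = {b, e, f, g}  B2 = {b, c, e, g}  B3 = {a, e, f, g}  B4 = {e, f, g, h}  B5 = {b, d, e, f}  B6 = {e, g, h, i}
Tree: B1–B2, B1–B3, B1–B4, B1–B5, B4–B6

Each bag holds 4 vertices, so the decomposition has width 3, which upper-bounds the treewidth. Conversely, {b, d, e, f} is a clique of size 4, and the vertices of any clique must share a bag in every tree decomposition; so some bag has ≥ 4 vertices and tw(G) ≥ 3. The upper and lower bounds meet at 3, so that is the treewidth.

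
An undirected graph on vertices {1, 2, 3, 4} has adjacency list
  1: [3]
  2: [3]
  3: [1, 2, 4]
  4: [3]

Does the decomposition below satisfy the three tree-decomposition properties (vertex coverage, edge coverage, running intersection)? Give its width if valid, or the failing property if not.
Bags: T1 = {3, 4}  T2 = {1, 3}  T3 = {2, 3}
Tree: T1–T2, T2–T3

Vertex coverage: the bags together contain {1, 2, 3, 4}, the full vertex set. Edge coverage: each edge of G has both endpoints in at least one bag. Running intersection: for every vertex, the bags containing it form a connected subtree. All three properties hold, so this is a valid tree decomposition of width max|bag| − 1 = 1, and hence tw(G) ≤ 1.

Yes; width 1.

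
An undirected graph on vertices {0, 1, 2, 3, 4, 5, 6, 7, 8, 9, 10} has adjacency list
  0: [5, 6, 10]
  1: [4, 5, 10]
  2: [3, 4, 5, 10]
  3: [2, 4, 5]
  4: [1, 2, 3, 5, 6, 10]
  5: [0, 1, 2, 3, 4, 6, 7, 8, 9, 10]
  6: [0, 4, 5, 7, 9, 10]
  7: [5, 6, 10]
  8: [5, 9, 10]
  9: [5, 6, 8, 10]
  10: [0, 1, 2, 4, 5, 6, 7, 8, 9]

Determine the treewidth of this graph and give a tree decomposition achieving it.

Treewidth 3.
One optimal decomposition is:
Bags: B1 = {2, 4, 5, 10}  B2 = {2, 3, 4, 5}  B3 = {1, 4, 5, 10}  B4 = {4, 5, 6, 10}  B5 = {0, 5, 6, 10}  B6 = {5, 6, 9, 10}  B7 = {5, 6, 7, 10}  B8 = {5, 8, 9, 10}
Tree: B1–B2, B1–B3, B3–B4, B4–B5, B4–B6, B5–B7, B6–B8

The largest bag has 4 vertices, giving width 3; this decomposition certifies tw(G) ≤ 3. For the lower bound, the 4 vertices {5, 8, 9, 10} are pairwise adjacent, and any tree decomposition puts a clique entirely inside one bag — forcing width ≥ 3. Hence tw(G) = 3 exactly.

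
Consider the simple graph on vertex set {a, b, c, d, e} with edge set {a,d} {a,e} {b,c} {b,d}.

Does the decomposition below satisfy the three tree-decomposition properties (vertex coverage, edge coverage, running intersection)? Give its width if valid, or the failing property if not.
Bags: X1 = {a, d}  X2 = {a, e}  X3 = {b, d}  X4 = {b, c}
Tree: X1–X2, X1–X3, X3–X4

Every vertex of G appears in some bag (union = {a, b, c, d, e}); every edge is covered by a bag; and for each vertex v the set of bags containing v is connected in the bag tree. The decomposition is therefore valid. The largest bag has 2 vertices, so the width is 1.

Yes; width 1.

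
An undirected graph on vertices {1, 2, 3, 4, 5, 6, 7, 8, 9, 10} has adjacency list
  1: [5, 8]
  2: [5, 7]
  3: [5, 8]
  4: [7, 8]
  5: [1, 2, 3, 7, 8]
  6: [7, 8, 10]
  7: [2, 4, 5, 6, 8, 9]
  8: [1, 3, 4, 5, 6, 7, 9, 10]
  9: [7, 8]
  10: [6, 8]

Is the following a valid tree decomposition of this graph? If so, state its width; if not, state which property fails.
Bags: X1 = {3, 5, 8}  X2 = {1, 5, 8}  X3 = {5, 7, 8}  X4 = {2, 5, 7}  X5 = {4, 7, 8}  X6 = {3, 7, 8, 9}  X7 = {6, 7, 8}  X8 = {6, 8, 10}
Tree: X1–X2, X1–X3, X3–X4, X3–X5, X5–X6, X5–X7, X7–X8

A tree decomposition must satisfy three properties: every vertex lies in some bag; for every edge, both endpoints lie together in some bag; and for every vertex, the bags containing it form a connected subtree. Here bags containing vertex 3 are not connected in the tree, so the decomposition is invalid.

No — bags containing vertex 3 are not connected in the tree.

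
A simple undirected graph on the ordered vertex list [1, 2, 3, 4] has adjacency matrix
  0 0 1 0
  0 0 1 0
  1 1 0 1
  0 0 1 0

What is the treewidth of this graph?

A width-1 tree decomposition is:
Bags: B1 = {1, 3}  B2 = {2, 3}  B3 = {3, 4}
Tree: B1–B2, B2–B3
Every bag has size at most 2, so the width is 2 − 1 = 1 and tw(G) ≤ 1. Since G has at least one edge (e.g. 1–3), it is not an edgeless graph, so tw(G) ≥ 1. Therefore the treewidth is 1.

1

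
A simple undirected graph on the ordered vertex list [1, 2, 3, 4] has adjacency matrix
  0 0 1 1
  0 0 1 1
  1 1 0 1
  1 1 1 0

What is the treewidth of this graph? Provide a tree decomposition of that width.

Each bag holds 3 vertices, so the decomposition has width 2, which upper-bounds the treewidth. For the lower bound, the 3 vertices {1, 3, 4} are pairwise adjacent, and any tree decomposition puts a clique entirely inside one bag — forcing width ≥ 2. Combining the bounds, tw(G) = 2.

Treewidth 2.
One such decomposition:
Bags: B1 = {1, 3, 4}  B2 = {2, 3, 4}
Tree: B1–B2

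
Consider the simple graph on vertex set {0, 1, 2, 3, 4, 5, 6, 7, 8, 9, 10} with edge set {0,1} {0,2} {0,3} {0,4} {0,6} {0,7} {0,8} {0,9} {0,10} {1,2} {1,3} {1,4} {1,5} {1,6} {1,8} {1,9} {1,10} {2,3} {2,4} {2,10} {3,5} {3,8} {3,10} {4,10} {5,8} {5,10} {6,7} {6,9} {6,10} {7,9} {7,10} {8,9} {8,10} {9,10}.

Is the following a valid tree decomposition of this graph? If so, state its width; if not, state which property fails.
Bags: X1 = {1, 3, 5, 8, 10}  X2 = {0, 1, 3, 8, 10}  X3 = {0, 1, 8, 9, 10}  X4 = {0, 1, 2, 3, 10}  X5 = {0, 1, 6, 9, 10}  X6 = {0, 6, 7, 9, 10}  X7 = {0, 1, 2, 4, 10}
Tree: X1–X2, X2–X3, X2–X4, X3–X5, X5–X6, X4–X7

Yes; width 4.

Checking the three conditions: (i) the bags cover all of {0, 1, 2, 3, 4, 5, 6, 7, 8, 9, 10}; (ii) for each edge, some bag contains both endpoints; (iii) the bags containing any fixed vertex form a subtree. All hold, so the decomposition is valid with width 5 − 1 = 4.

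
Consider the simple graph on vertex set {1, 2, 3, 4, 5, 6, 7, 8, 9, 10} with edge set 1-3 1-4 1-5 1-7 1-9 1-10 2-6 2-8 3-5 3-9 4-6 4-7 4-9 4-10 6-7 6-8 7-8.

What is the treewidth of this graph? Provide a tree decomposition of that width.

Treewidth 2.
One optimal decomposition is:
Bags: B1 = {1, 4, 9}  B2 = {1, 3, 9}  B3 = {1, 4, 7}  B4 = {4, 6, 7}  B5 = {6, 7, 8}  B6 = {1, 4, 10}  B7 = {1, 3, 5}  B8 = {2, 6, 8}
Tree: B1–B2, B1–B3, B3–B4, B4–B5, B1–B6, B2–B7, B5–B8

Every bag has size at most 3, so the width is 3 − 1 = 2 and tw(G) ≤ 2. Conversely, {2, 6, 8} is a clique of size 3, and the vertices of any clique must share a bag in every tree decomposition; so some bag has ≥ 3 vertices and tw(G) ≥ 2. The upper and lower bounds meet at 2, so that is the treewidth.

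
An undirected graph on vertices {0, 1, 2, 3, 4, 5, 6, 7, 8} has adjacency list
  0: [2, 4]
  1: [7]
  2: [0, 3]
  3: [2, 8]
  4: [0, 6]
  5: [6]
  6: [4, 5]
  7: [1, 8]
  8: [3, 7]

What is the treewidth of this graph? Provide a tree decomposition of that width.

The largest bag has 2 vertices, giving width 1; this decomposition certifies tw(G) ≤ 1. G has an edge, so its treewidth is at least 1. The upper and lower bounds meet at 1, so that is the treewidth.

Treewidth 1.
One such decomposition:
Bags: B1 = {1, 7}  B2 = {7, 8}  B3 = {3, 8}  B4 = {2, 3}  B5 = {0, 2}  B6 = {0, 4}  B7 = {4, 6}  B8 = {5, 6}
Tree: B1–B2, B2–B3, B3–B4, B4–B5, B5–B6, B6–B7, B7–B8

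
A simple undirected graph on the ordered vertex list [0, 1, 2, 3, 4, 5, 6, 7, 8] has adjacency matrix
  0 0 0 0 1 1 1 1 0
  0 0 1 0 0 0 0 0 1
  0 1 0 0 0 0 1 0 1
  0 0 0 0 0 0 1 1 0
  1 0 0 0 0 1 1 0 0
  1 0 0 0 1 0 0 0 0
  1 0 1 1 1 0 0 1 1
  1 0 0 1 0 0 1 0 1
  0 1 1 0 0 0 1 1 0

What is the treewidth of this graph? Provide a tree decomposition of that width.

Treewidth 2.
Bags: B1 = {2, 6, 8}  B2 = {6, 7, 8}  B3 = {0, 6, 7}  B4 = {0, 4, 6}  B5 = {0, 4, 5}  B6 = {1, 2, 8}  B7 = {3, 6, 7}
Tree: B1–B2, B2–B3, B3–B4, B4–B5, B1–B6, B3–B7

Each bag holds 3 vertices, so the decomposition has width 2, which upper-bounds the treewidth. For the lower bound, the 3 vertices {1, 2, 8} are pairwise adjacent, and any tree decomposition puts a clique entirely inside one bag — forcing width ≥ 2. The upper and lower bounds meet at 2, so that is the treewidth.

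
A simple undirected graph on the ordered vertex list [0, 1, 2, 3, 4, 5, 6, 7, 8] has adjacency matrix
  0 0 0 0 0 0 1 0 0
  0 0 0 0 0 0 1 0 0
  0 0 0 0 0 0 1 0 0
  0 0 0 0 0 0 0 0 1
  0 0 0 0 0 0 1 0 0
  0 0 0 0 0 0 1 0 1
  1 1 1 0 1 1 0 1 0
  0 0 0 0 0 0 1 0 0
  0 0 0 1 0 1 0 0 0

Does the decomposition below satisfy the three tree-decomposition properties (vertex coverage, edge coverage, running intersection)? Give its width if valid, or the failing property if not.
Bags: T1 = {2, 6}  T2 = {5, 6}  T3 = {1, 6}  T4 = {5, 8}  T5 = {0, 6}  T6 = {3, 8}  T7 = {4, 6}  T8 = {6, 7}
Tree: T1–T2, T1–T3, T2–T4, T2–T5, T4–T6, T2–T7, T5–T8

Yes; width 1.

Every vertex of G appears in some bag (union = {0, 1, 2, 3, 4, 5, 6, 7, 8}); every edge is covered by a bag; and for each vertex v the set of bags containing v is connected in the bag tree. The decomposition is therefore valid. The largest bag has 2 vertices, so the width is 1.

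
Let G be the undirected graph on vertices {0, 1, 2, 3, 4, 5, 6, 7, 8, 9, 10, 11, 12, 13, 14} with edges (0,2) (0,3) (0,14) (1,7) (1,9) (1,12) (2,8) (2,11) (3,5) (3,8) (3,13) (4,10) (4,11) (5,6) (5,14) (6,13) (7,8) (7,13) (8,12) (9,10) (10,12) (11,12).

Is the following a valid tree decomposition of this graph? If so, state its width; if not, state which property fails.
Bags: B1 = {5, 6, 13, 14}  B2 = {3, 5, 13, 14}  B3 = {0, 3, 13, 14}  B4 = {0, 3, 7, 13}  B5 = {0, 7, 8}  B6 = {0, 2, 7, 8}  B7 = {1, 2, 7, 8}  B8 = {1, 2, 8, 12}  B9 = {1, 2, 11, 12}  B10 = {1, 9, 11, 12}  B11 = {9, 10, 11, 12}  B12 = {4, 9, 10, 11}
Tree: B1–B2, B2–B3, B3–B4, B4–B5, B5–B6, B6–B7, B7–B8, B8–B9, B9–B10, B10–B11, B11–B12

No — edge (3,8) lies in no bag.

A tree decomposition must satisfy three properties: every vertex lies in some bag; for every edge, both endpoints lie together in some bag; and for every vertex, the bags containing it form a connected subtree. Here edge (3,8) lies in no bag, so the decomposition is invalid.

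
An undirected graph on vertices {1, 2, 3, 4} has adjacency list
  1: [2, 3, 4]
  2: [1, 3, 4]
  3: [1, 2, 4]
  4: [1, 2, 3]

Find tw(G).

A width-3 tree decomposition is:
Bags: B1 = {1, 2, 3, 4}
Tree: (single bag)
A single bag containing all 4 vertices is trivially a valid decomposition of width 3. For the lower bound, the 4 vertices {1, 2, 3, 4} are pairwise adjacent, and any tree decomposition puts a clique entirely inside one bag — forcing width ≥ 3. Therefore the treewidth is 3.

3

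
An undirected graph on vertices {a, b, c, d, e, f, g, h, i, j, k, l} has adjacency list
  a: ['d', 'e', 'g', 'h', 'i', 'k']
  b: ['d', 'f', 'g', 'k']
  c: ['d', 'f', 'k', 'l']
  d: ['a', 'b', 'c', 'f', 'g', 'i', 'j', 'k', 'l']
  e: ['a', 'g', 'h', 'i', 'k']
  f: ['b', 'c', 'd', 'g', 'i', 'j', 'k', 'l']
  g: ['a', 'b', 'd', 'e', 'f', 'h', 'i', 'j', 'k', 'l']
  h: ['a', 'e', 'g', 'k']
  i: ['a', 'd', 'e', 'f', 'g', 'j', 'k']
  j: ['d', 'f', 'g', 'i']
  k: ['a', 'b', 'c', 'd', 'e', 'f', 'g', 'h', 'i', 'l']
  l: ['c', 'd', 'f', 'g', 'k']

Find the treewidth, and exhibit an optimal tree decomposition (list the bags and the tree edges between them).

Treewidth 4.
Bags: B1 = {d, f, g, k, l}  B2 = {c, d, f, k, l}  B3 = {b, d, f, g, k}  B4 = {d, f, g, i, k}  B5 = {d, f, g, i, j}  B6 = {a, d, g, i, k}  B7 = {a, e, g, i, k}  B8 = {a, e, g, h, k}
Tree: B1–B2, B1–B3, B3–B4, B4–B5, B4–B6, B6–B7, B7–B8

Each bag holds 5 vertices, so the decomposition has width 4, which upper-bounds the treewidth. On the other hand G contains the 5-clique {d, f, g, i, j}. A clique must lie in a single bag of any decomposition, so no decomposition can have width below 4. Hence tw(G) = 4 exactly.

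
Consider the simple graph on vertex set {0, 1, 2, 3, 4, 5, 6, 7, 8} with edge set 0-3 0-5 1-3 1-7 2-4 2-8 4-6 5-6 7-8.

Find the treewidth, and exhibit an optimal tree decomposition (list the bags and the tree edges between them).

Treewidth 2.
One optimal decomposition is:
Bags: B1 = {2, 4, 8}  B2 = {4, 6, 8}  B3 = {5, 6, 8}  B4 = {0, 5, 8}  B5 = {0, 3, 8}  B6 = {1, 3, 8}  B7 = {1, 7, 8}
Tree: B1–B2, B2–B3, B3–B4, B4–B5, B5–B6, B6–B7

The largest bag has 3 vertices, giving width 2; this decomposition certifies tw(G) ≤ 2. For the lower bound, G contains the cycle 8–2–4–6–5–0–3–1–7–8, so G is not a forest; only forests have treewidth ≤ 1, hence tw(G) ≥ 2. The upper and lower bounds meet at 2, so that is the treewidth.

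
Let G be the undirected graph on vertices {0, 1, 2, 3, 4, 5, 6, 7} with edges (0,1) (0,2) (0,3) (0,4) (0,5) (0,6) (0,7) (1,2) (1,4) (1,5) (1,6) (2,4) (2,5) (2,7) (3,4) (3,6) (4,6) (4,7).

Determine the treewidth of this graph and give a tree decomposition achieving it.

Treewidth 3.
One such decomposition:
Bags: B1 = {0, 2, 4, 7}  B2 = {0, 1, 2, 4}  B3 = {0, 1, 4, 6}  B4 = {0, 1, 2, 5}  B5 = {0, 3, 4, 6}
Tree: B1–B2, B2–B3, B2–B4, B3–B5

Every bag has size at most 4, so the width is 4 − 1 = 3 and tw(G) ≤ 3. For the lower bound, the 4 vertices {0, 1, 2, 4} are pairwise adjacent, and any tree decomposition puts a clique entirely inside one bag — forcing width ≥ 3. Combining the bounds, tw(G) = 3.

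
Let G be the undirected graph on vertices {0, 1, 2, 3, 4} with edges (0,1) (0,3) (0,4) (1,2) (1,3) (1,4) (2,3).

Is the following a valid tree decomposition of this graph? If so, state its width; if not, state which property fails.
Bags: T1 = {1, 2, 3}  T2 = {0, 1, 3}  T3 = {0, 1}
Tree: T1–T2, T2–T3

A tree decomposition must satisfy three properties: every vertex lies in some bag; for every edge, both endpoints lie together in some bag; and for every vertex, the bags containing it form a connected subtree. Here vertex 4 appears in no bag, so the decomposition is invalid.

No — vertex 4 appears in no bag.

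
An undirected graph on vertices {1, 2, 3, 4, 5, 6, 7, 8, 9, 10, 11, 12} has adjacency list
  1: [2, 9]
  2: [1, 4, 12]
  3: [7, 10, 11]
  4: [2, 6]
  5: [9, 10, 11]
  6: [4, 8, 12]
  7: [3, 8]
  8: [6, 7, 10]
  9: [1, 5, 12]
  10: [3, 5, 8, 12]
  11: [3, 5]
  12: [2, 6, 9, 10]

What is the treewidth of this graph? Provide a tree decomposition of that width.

The largest bag has 4 vertices, giving width 3; this decomposition certifies tw(G) ≤ 3. For the lower bound: the 4 vertex sets {3,7,11}, {8}, {10}, {5,6,9,12} are disjoint, each induces a connected subgraph, and every pair is joined by at least one edge of G. Contracting each set to a single vertex therefore yields K_{4} as a minor, and since treewidth is minor-monotone, tw(G) ≥ tw(K_{4}) = 3. The upper and lower bounds meet at 3, so that is the treewidth.

Treewidth 3.
One such decomposition:
Bags: B1 = {3, 7, 8, 11}  B2 = {3, 8, 10, 11}  B3 = {5, 8, 10, 11}  B4 = {5, 6, 8, 10}  B5 = {5, 6, 10, 12}  B6 = {5, 6, 9, 12}  B7 = {4, 6, 9, 12}  B8 = {2, 4, 9, 12}  B9 = {1, 2, 4, 9}
Tree: B1–B2, B2–B3, B3–B4, B4–B5, B5–B6, B6–B7, B7–B8, B8–B9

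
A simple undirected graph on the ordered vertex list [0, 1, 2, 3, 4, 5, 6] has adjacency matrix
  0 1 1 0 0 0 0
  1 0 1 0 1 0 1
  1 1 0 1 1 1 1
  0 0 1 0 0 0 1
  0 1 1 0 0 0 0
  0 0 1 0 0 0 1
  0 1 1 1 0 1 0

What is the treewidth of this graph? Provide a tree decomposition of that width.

Every bag has size at most 3, so the width is 3 − 1 = 2 and tw(G) ≤ 2. On the other hand G contains the 3-clique {0, 1, 2}. A clique must lie in a single bag of any decomposition, so no decomposition can have width below 2. The upper and lower bounds meet at 2, so that is the treewidth.

Treewidth 2.
One optimal decomposition is:
Bags: B1 = {2, 3, 6}  B2 = {1, 2, 6}  B3 = {2, 5, 6}  B4 = {0, 1, 2}  B5 = {1, 2, 4}
Tree: B1–B2, B2–B3, B2–B4, B4–B5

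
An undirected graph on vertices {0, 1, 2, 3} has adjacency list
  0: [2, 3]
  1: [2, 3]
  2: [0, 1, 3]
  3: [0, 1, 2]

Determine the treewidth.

2

A width-2 tree decomposition is:
Bags: B1 = {1, 2, 3}  B2 = {0, 2, 3}
Tree: B1–B2
Each bag holds 3 vertices, so the decomposition has width 2, which upper-bounds the treewidth. For the lower bound, the 3 vertices {0, 2, 3} are pairwise adjacent, and any tree decomposition puts a clique entirely inside one bag — forcing width ≥ 2. Therefore the treewidth is 2.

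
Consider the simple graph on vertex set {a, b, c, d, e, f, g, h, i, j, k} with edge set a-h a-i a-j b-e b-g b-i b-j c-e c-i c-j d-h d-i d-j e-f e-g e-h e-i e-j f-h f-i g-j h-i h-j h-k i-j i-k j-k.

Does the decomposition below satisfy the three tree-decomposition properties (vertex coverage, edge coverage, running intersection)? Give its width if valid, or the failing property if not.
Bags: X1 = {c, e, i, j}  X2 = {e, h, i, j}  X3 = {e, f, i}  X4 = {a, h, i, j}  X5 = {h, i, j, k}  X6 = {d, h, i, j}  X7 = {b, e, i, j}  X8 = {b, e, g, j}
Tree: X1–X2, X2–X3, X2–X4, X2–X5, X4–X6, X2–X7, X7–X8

A tree decomposition must satisfy three properties: every vertex lies in some bag; for every edge, both endpoints lie together in some bag; and for every vertex, the bags containing it form a connected subtree. Here edge (h,f) lies in no bag, so the decomposition is invalid.

No — edge (h,f) lies in no bag.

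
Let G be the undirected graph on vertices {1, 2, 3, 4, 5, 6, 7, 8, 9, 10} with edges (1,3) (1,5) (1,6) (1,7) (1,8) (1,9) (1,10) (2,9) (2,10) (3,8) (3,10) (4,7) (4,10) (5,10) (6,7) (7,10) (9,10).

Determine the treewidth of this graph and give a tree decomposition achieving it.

Treewidth 2.
Bags: B1 = {1, 3, 10}  B2 = {1, 7, 10}  B3 = {1, 9, 10}  B4 = {1, 3, 8}  B5 = {2, 9, 10}  B6 = {4, 7, 10}  B7 = {1, 5, 10}  B8 = {1, 6, 7}
Tree: B1–B2, B2–B3, B1–B4, B3–B5, B2–B6, B2–B7, B2–B8

Each bag holds 3 vertices, so the decomposition has width 2, which upper-bounds the treewidth. For the lower bound, the 3 vertices {1, 3, 8} are pairwise adjacent, and any tree decomposition puts a clique entirely inside one bag — forcing width ≥ 2. Therefore the treewidth is 2.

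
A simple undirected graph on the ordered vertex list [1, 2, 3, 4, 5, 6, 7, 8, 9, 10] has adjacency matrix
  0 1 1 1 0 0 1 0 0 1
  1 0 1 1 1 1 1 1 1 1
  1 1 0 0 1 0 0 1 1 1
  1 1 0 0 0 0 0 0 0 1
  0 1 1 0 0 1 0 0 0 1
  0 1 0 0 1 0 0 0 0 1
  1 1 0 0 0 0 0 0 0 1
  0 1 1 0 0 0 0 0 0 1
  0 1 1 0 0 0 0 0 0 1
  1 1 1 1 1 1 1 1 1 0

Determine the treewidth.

A width-3 tree decomposition is:
Bags: B1 = {2, 5, 6, 10}  B2 = {2, 3, 5, 10}  B3 = {1, 2, 3, 10}  B4 = {1, 2, 4, 10}  B5 = {2, 3, 8, 10}  B6 = {2, 3, 9, 10}  B7 = {1, 2, 7, 10}
Tree: B1–B2, B2–B3, B3–B4, B3–B5, B3–B6, B4–B7
Every bag has size at most 4, so the width is 4 − 1 = 3 and tw(G) ≤ 3. On the other hand G contains the 4-clique {2, 3, 8, 10}. A clique must lie in a single bag of any decomposition, so no decomposition can have width below 3. The upper and lower bounds meet at 3, so that is the treewidth.

3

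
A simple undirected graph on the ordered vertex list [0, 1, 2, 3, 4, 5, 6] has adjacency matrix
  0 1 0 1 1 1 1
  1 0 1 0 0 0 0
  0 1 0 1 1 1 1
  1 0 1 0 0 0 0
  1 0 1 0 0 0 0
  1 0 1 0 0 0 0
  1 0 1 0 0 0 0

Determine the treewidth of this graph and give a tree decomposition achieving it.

Every bag has size at most 3, so the width is 3 − 1 = 2 and tw(G) ≤ 2. For the lower bound, G contains the cycle 2–4–0–5–2, so G is not a forest; only forests have treewidth ≤ 1, hence tw(G) ≥ 2. Therefore the treewidth is 2.

Treewidth 2.
One such decomposition:
Bags: B1 = {0, 2, 4}  B2 = {0, 2, 5}  B3 = {0, 2, 6}  B4 = {0, 1, 2}  B5 = {0, 2, 3}
Tree: B1–B2, B2–B3, B3–B4, B4–B5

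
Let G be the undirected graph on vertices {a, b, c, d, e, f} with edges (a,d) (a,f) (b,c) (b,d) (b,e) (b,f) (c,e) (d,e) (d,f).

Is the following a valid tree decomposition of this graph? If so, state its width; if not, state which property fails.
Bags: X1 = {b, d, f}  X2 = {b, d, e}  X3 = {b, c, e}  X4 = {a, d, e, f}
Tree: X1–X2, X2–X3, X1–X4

A tree decomposition must satisfy three properties: every vertex lies in some bag; for every edge, both endpoints lie together in some bag; and for every vertex, the bags containing it form a connected subtree. Here bags containing vertex e are not connected in the tree, so the decomposition is invalid.

No — bags containing vertex e are not connected in the tree.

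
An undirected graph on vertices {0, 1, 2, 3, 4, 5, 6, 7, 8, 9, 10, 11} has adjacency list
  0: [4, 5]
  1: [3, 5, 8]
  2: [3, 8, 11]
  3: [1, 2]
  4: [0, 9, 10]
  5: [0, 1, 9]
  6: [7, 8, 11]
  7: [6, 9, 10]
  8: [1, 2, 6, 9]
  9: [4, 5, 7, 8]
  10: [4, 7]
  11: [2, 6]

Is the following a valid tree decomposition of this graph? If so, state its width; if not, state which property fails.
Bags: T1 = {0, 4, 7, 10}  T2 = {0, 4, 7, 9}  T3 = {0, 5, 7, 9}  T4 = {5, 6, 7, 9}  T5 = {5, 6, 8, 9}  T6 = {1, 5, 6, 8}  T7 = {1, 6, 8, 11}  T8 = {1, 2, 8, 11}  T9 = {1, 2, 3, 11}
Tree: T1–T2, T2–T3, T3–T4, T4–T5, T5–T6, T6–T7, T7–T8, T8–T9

Yes; width 3.

Checking the three conditions: (i) the bags cover all of {0, 1, 2, 3, 4, 5, 6, 7, 8, 9, 10, 11}; (ii) for each edge, some bag contains both endpoints; (iii) the bags containing any fixed vertex form a subtree. All hold, so the decomposition is valid with width 4 − 1 = 3.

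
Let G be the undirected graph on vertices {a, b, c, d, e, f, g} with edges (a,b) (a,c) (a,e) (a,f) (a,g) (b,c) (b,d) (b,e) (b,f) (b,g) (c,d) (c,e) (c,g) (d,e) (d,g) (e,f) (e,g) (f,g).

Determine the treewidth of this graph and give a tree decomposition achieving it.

Treewidth 4.
Bags: B1 = {a, b, c, e, g}  B2 = {b, c, d, e, g}  B3 = {a, b, e, f, g}
Tree: B1–B2, B1–B3

Each bag holds 5 vertices, so the decomposition has width 4, which upper-bounds the treewidth. On the other hand G contains the 5-clique {b, c, d, e, g}. A clique must lie in a single bag of any decomposition, so no decomposition can have width below 4. The upper and lower bounds meet at 4, so that is the treewidth.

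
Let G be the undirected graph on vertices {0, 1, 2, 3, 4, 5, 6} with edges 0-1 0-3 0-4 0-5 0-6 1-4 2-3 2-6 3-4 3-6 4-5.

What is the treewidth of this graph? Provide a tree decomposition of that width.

Treewidth 2.
One such decomposition:
Bags: B1 = {0, 3, 4}  B2 = {0, 3, 6}  B3 = {2, 3, 6}  B4 = {0, 1, 4}  B5 = {0, 4, 5}
Tree: B1–B2, B2–B3, B1–B4, B1–B5

Each bag holds 3 vertices, so the decomposition has width 2, which upper-bounds the treewidth. On the other hand G contains the 3-clique {0, 1, 4}. A clique must lie in a single bag of any decomposition, so no decomposition can have width below 2. The upper and lower bounds meet at 2, so that is the treewidth.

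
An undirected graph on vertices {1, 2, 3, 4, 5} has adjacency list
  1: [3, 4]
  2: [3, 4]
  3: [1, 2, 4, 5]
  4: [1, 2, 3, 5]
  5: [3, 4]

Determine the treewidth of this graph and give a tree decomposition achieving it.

Treewidth 2.
Bags: B1 = {2, 3, 4}  B2 = {1, 3, 4}  B3 = {3, 4, 5}
Tree: B1–B2, B2–B3

Every bag has size at most 3, so the width is 3 − 1 = 2 and tw(G) ≤ 2. Conversely, {1, 3, 4} is a clique of size 3, and the vertices of any clique must share a bag in every tree decomposition; so some bag has ≥ 3 vertices and tw(G) ≥ 2. The upper and lower bounds meet at 2, so that is the treewidth.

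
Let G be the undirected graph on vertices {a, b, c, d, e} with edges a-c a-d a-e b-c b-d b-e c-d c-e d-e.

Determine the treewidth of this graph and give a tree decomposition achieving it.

Each bag holds 4 vertices, so the decomposition has width 3, which upper-bounds the treewidth. On the other hand G contains the 4-clique {a, c, d, e}. A clique must lie in a single bag of any decomposition, so no decomposition can have width below 3. Combining the bounds, tw(G) = 3.

Treewidth 3.
One such decomposition:
Bags: B1 = {a, c, d, e}  B2 = {b, c, d, e}
Tree: B1–B2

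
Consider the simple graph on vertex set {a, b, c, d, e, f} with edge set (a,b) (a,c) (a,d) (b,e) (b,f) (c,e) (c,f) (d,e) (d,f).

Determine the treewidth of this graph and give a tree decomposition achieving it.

Every bag has size at most 4, so the width is 4 − 1 = 3 and tw(G) ≤ 3. For the lower bound: the 4 vertex sets {c,e}, {a,d}, {f}, {b} are disjoint, each induces a connected subgraph, and every pair is joined by at least one edge of G. Contracting each set to a single vertex therefore yields K_{4} as a minor, and since treewidth is minor-monotone, tw(G) ≥ tw(K_{4}) = 3. Hence tw(G) = 3 exactly.

Treewidth 3.
One such decomposition:
Bags: B1 = {a, c, e, f}  B2 = {a, d, e, f}  B3 = {a, b, e, f}
Tree: B1–B2, B2–B3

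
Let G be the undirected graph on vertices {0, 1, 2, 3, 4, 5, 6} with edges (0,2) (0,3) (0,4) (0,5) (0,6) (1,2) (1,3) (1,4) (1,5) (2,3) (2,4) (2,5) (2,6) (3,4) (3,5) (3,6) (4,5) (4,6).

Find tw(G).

4

A width-4 tree decomposition is:
Bags: B1 = {0, 2, 3, 4, 5}  B2 = {1, 2, 3, 4, 5}  B3 = {0, 2, 3, 4, 6}
Tree: B1–B2, B1–B3
Every bag has size at most 5, so the width is 5 − 1 = 4 and tw(G) ≤ 4. On the other hand G contains the 5-clique {0, 2, 3, 4, 5}. A clique must lie in a single bag of any decomposition, so no decomposition can have width below 4. Combining the bounds, tw(G) = 4.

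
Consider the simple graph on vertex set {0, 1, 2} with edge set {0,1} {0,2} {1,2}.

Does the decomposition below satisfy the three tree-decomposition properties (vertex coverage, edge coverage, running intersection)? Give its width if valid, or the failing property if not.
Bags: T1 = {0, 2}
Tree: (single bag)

A tree decomposition must satisfy three properties: every vertex lies in some bag; for every edge, both endpoints lie together in some bag; and for every vertex, the bags containing it form a connected subtree. Here vertex 1 appears in no bag, so the decomposition is invalid.

No — vertex 1 appears in no bag.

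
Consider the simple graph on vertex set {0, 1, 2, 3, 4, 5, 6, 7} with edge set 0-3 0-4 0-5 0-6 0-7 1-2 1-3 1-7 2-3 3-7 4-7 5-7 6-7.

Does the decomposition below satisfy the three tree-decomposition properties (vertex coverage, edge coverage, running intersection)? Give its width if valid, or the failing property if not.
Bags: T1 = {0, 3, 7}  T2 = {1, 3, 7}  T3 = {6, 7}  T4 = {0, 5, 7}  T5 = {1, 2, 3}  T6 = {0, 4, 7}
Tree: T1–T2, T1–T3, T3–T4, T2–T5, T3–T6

No — edge (0,6) lies in no bag.

A tree decomposition must satisfy three properties: every vertex lies in some bag; for every edge, both endpoints lie together in some bag; and for every vertex, the bags containing it form a connected subtree. Here edge (0,6) lies in no bag, so the decomposition is invalid.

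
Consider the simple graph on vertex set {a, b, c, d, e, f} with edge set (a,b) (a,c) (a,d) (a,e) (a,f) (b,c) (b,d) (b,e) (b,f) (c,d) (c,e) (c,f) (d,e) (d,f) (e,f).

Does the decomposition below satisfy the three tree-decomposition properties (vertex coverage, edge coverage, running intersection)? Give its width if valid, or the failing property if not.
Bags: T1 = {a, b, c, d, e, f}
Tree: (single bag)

Yes; width 5.

Vertex coverage: the bags together contain {a, b, c, d, e, f}, the full vertex set. Edge coverage: each edge of G has both endpoints in at least one bag. Running intersection: for every vertex, the bags containing it form a connected subtree. All three properties hold, so this is a valid tree decomposition of width max|bag| − 1 = 5, and hence tw(G) ≤ 5.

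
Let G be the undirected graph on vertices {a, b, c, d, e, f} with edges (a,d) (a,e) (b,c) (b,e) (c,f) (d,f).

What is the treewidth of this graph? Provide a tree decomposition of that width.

Treewidth 2.
Bags: B1 = {b, c, f}  B2 = {b, e, f}  B3 = {a, e, f}  B4 = {a, d, f}
Tree: B1–B2, B2–B3, B3–B4

Each bag holds 3 vertices, so the decomposition has width 2, which upper-bounds the treewidth. The edges f–c–b–e–a–d–f form a cycle, so G is not a tree and its treewidth is at least 2. Hence tw(G) = 2 exactly.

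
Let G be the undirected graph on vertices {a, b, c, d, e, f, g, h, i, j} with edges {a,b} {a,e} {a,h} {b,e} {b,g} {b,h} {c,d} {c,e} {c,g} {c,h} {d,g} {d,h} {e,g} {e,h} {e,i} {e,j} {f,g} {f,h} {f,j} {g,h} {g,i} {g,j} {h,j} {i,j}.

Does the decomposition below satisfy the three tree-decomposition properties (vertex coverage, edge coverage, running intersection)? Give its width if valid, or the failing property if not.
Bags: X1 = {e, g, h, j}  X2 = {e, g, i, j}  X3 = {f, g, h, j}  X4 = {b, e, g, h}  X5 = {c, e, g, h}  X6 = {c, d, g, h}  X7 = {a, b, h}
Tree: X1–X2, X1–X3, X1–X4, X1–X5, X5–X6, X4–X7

A tree decomposition must satisfy three properties: every vertex lies in some bag; for every edge, both endpoints lie together in some bag; and for every vertex, the bags containing it form a connected subtree. Here edge (e,a) lies in no bag, so the decomposition is invalid.

No — edge (e,a) lies in no bag.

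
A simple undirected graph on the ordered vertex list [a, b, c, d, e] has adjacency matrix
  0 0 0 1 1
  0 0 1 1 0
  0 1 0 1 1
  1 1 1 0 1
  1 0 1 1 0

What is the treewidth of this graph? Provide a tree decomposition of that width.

Treewidth 2.
One such decomposition:
Bags: B1 = {c, d, e}  B2 = {a, d, e}  B3 = {b, c, d}
Tree: B1–B2, B1–B3

The largest bag has 3 vertices, giving width 2; this decomposition certifies tw(G) ≤ 2. For the lower bound, the 3 vertices {c, d, e} are pairwise adjacent, and any tree decomposition puts a clique entirely inside one bag — forcing width ≥ 2. Hence tw(G) = 2 exactly.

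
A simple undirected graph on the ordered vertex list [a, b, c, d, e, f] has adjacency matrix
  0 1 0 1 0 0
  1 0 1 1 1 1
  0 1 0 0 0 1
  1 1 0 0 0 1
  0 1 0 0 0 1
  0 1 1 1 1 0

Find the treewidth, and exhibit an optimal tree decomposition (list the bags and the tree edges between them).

Each bag holds 3 vertices, so the decomposition has width 2, which upper-bounds the treewidth. On the other hand G contains the 3-clique {a, b, d}. A clique must lie in a single bag of any decomposition, so no decomposition can have width below 2. Therefore the treewidth is 2.

Treewidth 2.
One such decomposition:
Bags: B1 = {b, c, f}  B2 = {b, d, f}  B3 = {a, b, d}  B4 = {b, e, f}
Tree: B1–B2, B2–B3, B1–B4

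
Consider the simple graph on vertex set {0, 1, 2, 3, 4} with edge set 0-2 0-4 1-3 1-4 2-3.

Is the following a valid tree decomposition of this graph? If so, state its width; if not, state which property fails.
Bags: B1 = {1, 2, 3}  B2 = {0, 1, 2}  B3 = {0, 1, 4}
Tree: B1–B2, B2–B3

Every vertex of G appears in some bag (union = {0, 1, 2, 3, 4}); every edge is covered by a bag; and for each vertex v the set of bags containing v is connected in the bag tree. The decomposition is therefore valid. The largest bag has 3 vertices, so the width is 2.

Yes; width 2.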